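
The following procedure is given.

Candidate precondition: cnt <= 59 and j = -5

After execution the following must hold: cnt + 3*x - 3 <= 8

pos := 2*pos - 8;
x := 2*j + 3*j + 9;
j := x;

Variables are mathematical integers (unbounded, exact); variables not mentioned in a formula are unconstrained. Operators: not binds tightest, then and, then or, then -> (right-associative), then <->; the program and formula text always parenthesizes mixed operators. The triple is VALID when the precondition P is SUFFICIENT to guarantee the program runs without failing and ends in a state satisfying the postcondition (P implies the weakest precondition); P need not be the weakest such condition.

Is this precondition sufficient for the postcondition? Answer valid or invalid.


Working backward. After the program, the postcondition cnt + 3*x - 3 <= 8 must hold; in canonical form it is cnt + 3*x <= 11.
Before j := x: cnt + 3*x <= 11
Before x := 2*j + 3*j + 9: cnt + 15*j <= -16
Before pos := 2*pos - 8: cnt + 15*j <= -16
The weakest precondition is cnt + 15*j <= -16.
Check whether cnt <= 59 and j = -5 implies it.
Every state satisfying the precondition satisfies the weakest precondition: the implication holds.
Answer: valid


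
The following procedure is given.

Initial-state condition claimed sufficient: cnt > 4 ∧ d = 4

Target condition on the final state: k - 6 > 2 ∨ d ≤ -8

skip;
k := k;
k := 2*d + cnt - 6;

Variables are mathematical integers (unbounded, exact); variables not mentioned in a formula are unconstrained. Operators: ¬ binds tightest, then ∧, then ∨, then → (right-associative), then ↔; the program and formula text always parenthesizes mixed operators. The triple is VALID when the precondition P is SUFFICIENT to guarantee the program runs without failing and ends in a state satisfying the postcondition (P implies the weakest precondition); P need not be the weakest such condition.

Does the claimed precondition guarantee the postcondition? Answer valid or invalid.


Working backward. After the program, the postcondition k - 6 > 2 ∨ d ≤ -8 must hold; in canonical form it is k > 8 ∨ d ≤ -8.
Before k := 2*d + cnt - 6: cnt + 2*d > 14 ∨ d ≤ -8
Before k := k: cnt + 2*d > 14 ∨ d ≤ -8
Before skip: cnt + 2*d > 14 ∨ d ≤ -8
The weakest precondition is cnt + 2*d > 14 ∨ d ≤ -8.
Check whether cnt > 4 ∧ d = 4 implies it.
Countermodel: at the initial state cnt = 5, d = 4, the precondition holds but the weakest precondition fails.
Answer: invalid


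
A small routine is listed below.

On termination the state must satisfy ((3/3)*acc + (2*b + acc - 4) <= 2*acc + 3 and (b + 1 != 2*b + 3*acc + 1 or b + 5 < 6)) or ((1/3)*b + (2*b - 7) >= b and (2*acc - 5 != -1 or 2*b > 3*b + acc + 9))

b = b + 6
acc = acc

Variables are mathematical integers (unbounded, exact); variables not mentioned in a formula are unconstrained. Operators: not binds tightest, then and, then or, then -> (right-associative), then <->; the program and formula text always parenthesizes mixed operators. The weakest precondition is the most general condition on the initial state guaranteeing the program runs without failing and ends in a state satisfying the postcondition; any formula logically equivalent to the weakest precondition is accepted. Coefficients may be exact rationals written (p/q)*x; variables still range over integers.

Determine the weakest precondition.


Working backward. After the program, the postcondition ((3/3)*acc + (2*b + acc - 4) <= 2*acc + 3 and (b + 1 != 2*b + 3*acc + 1 or b + 5 < 6)) or ((1/3)*b + (2*b - 7) >= b and (2*acc - 5 != -1 or 2*b > 3*b + acc + 9)) must hold; in canonical form it is (2*b <= 7 and (3*acc + b != 0 or b < 1)) or ((4/3)*b >= 7 and (2*acc != 4 or acc + b < -9)).
Before acc := acc: (2*b <= 7 and (3*acc + b != 0 or b < 1)) or ((4/3)*b >= 7 and (2*acc != 4 or acc + b < -9))
Before b := b + 6: (2*b <= -5 and (3*acc + b != -6 or b < -5)) or ((4/3)*b >= -1 and (2*acc != 4 or acc + b < -15))
Answer: WP = (2*b <= -5 and (3*acc + b != -6 or b < -5)) or ((4/3)*b >= -1 and (2*acc != 4 or acc + b < -15))


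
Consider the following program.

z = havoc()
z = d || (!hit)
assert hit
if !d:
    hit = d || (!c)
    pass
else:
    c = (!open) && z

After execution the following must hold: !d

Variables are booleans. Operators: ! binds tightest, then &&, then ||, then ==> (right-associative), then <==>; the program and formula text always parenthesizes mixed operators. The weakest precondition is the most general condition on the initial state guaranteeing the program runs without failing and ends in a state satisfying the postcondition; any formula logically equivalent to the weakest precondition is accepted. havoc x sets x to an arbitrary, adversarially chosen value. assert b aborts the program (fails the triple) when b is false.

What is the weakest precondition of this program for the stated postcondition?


Working backward. After the program, !d must hold.
Then branch requires !d; else branch requires !d.
Before the if: d ==> (!d)
Before assert hit: hit && (d ==> (!d))
Before z := d || (!hit): hit && (d ==> (!d))
Before havoc z: hit && (d ==> (!d))
Answer: WP = hit && (d ==> (!d))


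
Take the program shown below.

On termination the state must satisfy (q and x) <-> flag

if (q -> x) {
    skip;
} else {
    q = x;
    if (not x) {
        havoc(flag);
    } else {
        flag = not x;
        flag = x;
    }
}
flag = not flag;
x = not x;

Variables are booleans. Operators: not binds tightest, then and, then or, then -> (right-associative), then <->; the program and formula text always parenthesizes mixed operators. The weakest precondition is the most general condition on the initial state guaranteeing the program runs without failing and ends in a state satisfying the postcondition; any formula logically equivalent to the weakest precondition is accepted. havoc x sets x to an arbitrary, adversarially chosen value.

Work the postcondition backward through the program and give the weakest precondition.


Working backward. After the program, (q and x) <-> flag must hold.
Before x := not x: (q and (not x)) <-> flag
Before flag := not flag: (q and (not x)) <-> (not flag)
Then branch requires (q and (not x)) <-> (not flag); else branch requires x.
Before the if: ((q -> x) -> ((q and (not x)) <-> (not flag))) and ((not (q -> x)) -> x)
Answer: WP = ((q -> x) -> ((q and (not x)) <-> (not flag))) and ((not (q -> x)) -> x)


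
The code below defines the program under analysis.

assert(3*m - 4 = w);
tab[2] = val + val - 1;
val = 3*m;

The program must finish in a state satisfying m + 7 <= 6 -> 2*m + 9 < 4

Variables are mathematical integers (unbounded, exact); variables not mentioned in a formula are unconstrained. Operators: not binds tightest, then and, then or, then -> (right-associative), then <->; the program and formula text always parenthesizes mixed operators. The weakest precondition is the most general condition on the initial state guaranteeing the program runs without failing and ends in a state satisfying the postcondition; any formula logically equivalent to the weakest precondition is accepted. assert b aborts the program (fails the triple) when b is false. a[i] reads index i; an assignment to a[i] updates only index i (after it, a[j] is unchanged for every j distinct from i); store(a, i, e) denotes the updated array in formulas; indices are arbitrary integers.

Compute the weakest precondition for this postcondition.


Working backward. After the program, the postcondition m + 7 <= 6 -> 2*m + 9 < 4 must hold; in canonical form it is m <= -1 -> 2*m < -5.
Before val := 3*m: m <= -1 -> 2*m < -5
Before tab[2] := val + val - 1: m <= -1 -> 2*m < -5
Before assert 3*m - 4 = w: 3*m = w + 4 and (m <= -1 -> 2*m < -5)
Answer: WP = 3*m = w + 4 and (m <= -1 -> 2*m < -5)


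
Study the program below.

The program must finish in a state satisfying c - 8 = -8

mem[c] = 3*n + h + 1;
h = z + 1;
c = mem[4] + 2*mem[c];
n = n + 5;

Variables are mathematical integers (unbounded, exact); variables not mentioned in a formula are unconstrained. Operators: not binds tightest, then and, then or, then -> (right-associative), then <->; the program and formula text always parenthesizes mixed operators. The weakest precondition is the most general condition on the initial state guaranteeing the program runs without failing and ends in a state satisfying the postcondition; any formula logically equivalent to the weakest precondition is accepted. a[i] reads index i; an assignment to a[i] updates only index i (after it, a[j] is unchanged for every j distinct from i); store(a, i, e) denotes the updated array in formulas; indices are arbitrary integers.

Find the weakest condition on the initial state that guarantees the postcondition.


Working backward. After the program, the postcondition c - 8 = -8 must hold; in canonical form it is c = 0.
Before n := n + 5: c = 0
Before c := mem[4] + 2*mem[c]: mem[4] + 2*mem[c] = 0
Before h := z + 1: mem[4] + 2*mem[c] = 0
Before mem[c] := 3*n + h + 1: store(mem, c, h + 3*n + 1)[4] + 2*store(mem, c, h + 3*n + 1)[c] = 0
Answer: WP = store(mem, c, h + 3*n + 1)[4] + 2*store(mem, c, h + 3*n + 1)[c] = 0


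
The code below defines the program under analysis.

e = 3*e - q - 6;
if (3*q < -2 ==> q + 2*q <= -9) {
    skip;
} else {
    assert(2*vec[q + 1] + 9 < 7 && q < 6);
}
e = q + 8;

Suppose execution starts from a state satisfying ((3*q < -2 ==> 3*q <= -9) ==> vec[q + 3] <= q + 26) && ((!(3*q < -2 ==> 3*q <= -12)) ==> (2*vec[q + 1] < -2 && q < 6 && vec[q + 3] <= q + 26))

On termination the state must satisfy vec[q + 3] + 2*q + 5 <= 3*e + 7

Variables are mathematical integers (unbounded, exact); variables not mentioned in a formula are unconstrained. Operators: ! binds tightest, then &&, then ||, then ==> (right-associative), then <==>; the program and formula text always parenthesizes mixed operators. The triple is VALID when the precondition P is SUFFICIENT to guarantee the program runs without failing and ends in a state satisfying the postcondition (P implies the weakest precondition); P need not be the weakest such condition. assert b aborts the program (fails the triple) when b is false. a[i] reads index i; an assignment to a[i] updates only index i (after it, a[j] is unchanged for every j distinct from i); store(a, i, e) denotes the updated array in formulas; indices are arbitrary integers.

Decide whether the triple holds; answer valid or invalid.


Working backward. After the program, the postcondition vec[q + 3] + 2*q + 5 <= 3*e + 7 must hold; in canonical form it is vec[q + 3] + 2*q <= 3*e + 2.
Before e := q + 8: vec[q + 3] <= q + 26
Then branch requires vec[q + 3] <= q + 26; else branch requires 2*vec[q + 1] < -2 && q < 6 && vec[q + 3] <= q + 26.
Before the if: ((3*q < -2 ==> 3*q <= -9) ==> vec[q + 3] <= q + 26) && ((!(3*q < -2 ==> 3*q <= -9)) ==> (2*vec[q + 1] < -2 && q < 6 && vec[q + 3] <= q + 26))
Before e := 3*e - q - 6: ((3*q < -2 ==> 3*q <= -9) ==> vec[q + 3] <= q + 26) && ((!(3*q < -2 ==> 3*q <= -9)) ==> (2*vec[q + 1] < -2 && q < 6 && vec[q + 3] <= q + 26))
The weakest precondition is ((3*q < -2 ==> 3*q <= -9) ==> vec[q + 3] <= q + 26) && ((!(3*q < -2 ==> 3*q <= -9)) ==> (2*vec[q + 1] < -2 && q < 6 && vec[q + 3] <= q + 26)).
Check whether ((3*q < -2 ==> 3*q <= -9) ==> vec[q + 3] <= q + 26) && ((!(3*q < -2 ==> 3*q <= -12)) ==> (2*vec[q + 1] < -2 && q < 6 && vec[q + 3] <= q + 26)) implies it.
Every state satisfying the precondition satisfies the weakest precondition: the implication holds.
Answer: valid


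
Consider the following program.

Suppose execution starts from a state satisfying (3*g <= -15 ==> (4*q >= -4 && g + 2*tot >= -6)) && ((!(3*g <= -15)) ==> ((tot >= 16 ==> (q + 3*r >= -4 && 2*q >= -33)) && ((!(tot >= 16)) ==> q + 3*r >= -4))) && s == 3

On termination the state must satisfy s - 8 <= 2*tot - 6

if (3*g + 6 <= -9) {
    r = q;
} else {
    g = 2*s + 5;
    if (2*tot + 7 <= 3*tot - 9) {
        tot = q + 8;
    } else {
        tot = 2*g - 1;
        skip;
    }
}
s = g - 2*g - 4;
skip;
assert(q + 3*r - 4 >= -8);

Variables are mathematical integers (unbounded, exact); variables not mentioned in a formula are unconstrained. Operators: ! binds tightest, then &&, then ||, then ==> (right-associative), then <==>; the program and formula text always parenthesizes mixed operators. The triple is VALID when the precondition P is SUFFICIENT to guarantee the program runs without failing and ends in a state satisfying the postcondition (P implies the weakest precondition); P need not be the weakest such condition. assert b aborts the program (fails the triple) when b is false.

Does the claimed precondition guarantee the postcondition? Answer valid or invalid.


Working backward. After the program, the postcondition s - 8 <= 2*tot - 6 must hold; in canonical form it is s <= 2*tot + 2.
Before assert q + 3*r - 4 >= -8: q + 3*r >= -4 && s <= 2*tot + 2
Before skip: q + 3*r >= -4 && s <= 2*tot + 2
Before s := g - 2*g - 4: q + 3*r >= -4 && g + 2*tot >= -6
Then branch requires 4*q >= -4 && g + 2*tot >= -6; else branch requires (tot >= 16 ==> (q + 3*r >= -4 && 2*q + 2*s >= -27)) && ((!(tot >= 16)) ==> (q + 3*r >= -4 && 10*s >= -29)).
Before the if: (3*g <= -15 ==> (4*q >= -4 && g + 2*tot >= -6)) && ((!(3*g <= -15)) ==> ((tot >= 16 ==> (q + 3*r >= -4 && 2*q + 2*s >= -27)) && ((!(tot >= 16)) ==> (q + 3*r >= -4 && 10*s >= -29))))
The weakest precondition is (3*g <= -15 ==> (4*q >= -4 && g + 2*tot >= -6)) && ((!(3*g <= -15)) ==> ((tot >= 16 ==> (q + 3*r >= -4 && 2*q + 2*s >= -27)) && ((!(tot >= 16)) ==> (q + 3*r >= -4 && 10*s >= -29)))).
Check whether (3*g <= -15 ==> (4*q >= -4 && g + 2*tot >= -6)) && ((!(3*g <= -15)) ==> ((tot >= 16 ==> (q + 3*r >= -4 && 2*q >= -33)) && ((!(tot >= 16)) ==> q + 3*r >= -4))) && s == 3 implies it.
Every state satisfying the precondition satisfies the weakest precondition: the implication holds.
Answer: valid


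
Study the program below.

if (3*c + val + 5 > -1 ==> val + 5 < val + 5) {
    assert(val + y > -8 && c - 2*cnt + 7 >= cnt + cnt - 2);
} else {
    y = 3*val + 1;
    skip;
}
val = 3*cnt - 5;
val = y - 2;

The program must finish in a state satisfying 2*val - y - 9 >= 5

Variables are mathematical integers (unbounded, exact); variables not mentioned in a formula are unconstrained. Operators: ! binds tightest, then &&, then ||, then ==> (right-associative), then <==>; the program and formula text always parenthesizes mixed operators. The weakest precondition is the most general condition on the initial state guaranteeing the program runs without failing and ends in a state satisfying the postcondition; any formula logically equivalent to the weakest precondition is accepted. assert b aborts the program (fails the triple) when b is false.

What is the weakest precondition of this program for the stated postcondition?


Working backward. After the program, the postcondition 2*val - y - 9 >= 5 must hold; in canonical form it is 2*val >= y + 14.
Before val := y - 2: y >= 18
Before val := 3*cnt - 5: y >= 18
Then branch requires val + y > -8 && c >= 4*cnt - 9 && y >= 18; else branch requires 3*val >= 17.
Before the if: ((!(3*c + val > -6)) ==> (val + y > -8 && c >= 4*cnt - 9 && y >= 18)) && (3*c + val > -6 ==> 3*val >= 17)
Answer: WP = ((!(3*c + val > -6)) ==> (val + y > -8 && c >= 4*cnt - 9 && y >= 18)) && (3*c + val > -6 ==> 3*val >= 17)


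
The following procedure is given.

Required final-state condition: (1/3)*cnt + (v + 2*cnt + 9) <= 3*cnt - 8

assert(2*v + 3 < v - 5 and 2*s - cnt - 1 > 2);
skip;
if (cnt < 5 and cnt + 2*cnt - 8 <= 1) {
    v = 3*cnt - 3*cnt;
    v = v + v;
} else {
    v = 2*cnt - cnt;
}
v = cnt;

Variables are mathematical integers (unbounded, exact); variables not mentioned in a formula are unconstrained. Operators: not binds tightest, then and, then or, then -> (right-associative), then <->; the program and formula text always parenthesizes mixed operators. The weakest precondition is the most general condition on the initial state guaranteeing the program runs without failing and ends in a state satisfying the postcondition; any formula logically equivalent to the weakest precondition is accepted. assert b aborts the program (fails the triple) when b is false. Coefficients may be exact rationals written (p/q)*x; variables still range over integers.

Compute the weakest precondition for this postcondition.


Working backward. After the program, the postcondition (1/3)*cnt + (v + 2*cnt + 9) <= 3*cnt - 8 must hold; in canonical form it is v <= (2/3)*cnt - 17.
Before v := cnt: (1/3)*cnt <= -17
Then branch requires (1/3)*cnt <= -17; else branch requires (1/3)*cnt <= -17.
Before the if: ((cnt < 5 and 3*cnt <= 9) -> (1/3)*cnt <= -17) and ((not (cnt < 5 and 3*cnt <= 9)) -> (1/3)*cnt <= -17)
Before skip: ((cnt < 5 and 3*cnt <= 9) -> (1/3)*cnt <= -17) and ((not (cnt < 5 and 3*cnt <= 9)) -> (1/3)*cnt <= -17)
Before assert 2*v + 3 < v - 5 and 2*s - cnt - 1 > 2: v < -8 and 2*s > cnt + 3 and ((cnt < 5 and 3*cnt <= 9) -> (1/3)*cnt <= -17) and ((not (cnt < 5 and 3*cnt <= 9)) -> (1/3)*cnt <= -17)
Answer: WP = v < -8 and 2*s > cnt + 3 and ((cnt < 5 and 3*cnt <= 9) -> (1/3)*cnt <= -17) and ((not (cnt < 5 and 3*cnt <= 9)) -> (1/3)*cnt <= -17)


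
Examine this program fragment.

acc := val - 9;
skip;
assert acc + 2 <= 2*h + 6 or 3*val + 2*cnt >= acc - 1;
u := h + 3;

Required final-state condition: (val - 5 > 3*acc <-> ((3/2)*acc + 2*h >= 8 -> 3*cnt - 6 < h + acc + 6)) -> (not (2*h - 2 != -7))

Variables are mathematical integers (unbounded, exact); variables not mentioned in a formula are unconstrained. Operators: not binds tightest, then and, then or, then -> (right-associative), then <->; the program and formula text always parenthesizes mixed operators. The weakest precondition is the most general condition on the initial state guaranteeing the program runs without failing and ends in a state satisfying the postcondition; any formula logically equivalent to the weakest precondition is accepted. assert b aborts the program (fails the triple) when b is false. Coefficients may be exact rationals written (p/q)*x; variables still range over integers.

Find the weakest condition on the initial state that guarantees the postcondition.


Working backward. After the program, the postcondition (val - 5 > 3*acc <-> ((3/2)*acc + 2*h >= 8 -> 3*cnt - 6 < h + acc + 6)) -> (not (2*h - 2 != -7)) must hold; in canonical form it is (val > 3*acc + 5 <-> ((3/2)*acc + 2*h >= 8 -> 3*cnt < acc + h + 12)) -> (not (2*h != -5)).
Before u := h + 3: (val > 3*acc + 5 <-> ((3/2)*acc + 2*h >= 8 -> 3*cnt < acc + h + 12)) -> (not (2*h != -5))
Before assert acc + 2 <= 2*h + 6 or 3*val + 2*cnt >= acc - 1: (acc <= 2*h + 4 or 2*cnt + 3*val >= acc - 1) and ((val > 3*acc + 5 <-> ((3/2)*acc + 2*h >= 8 -> 3*cnt < acc + h + 12)) -> (not (2*h != -5)))
Before skip: (acc <= 2*h + 4 or 2*cnt + 3*val >= acc - 1) and ((val > 3*acc + 5 <-> ((3/2)*acc + 2*h >= 8 -> 3*cnt < acc + h + 12)) -> (not (2*h != -5)))
Before acc := val - 9: (val <= 2*h + 13 or 2*cnt + 2*val >= -10) and ((2*val < 22 <-> (2*h + (3/2)*val >= 43/2 -> 3*cnt < h + val + 3)) -> (not (2*h != -5)))
Answer: WP = (val <= 2*h + 13 or 2*cnt + 2*val >= -10) and ((2*val < 22 <-> (2*h + (3/2)*val >= 43/2 -> 3*cnt < h + val + 3)) -> (not (2*h != -5)))


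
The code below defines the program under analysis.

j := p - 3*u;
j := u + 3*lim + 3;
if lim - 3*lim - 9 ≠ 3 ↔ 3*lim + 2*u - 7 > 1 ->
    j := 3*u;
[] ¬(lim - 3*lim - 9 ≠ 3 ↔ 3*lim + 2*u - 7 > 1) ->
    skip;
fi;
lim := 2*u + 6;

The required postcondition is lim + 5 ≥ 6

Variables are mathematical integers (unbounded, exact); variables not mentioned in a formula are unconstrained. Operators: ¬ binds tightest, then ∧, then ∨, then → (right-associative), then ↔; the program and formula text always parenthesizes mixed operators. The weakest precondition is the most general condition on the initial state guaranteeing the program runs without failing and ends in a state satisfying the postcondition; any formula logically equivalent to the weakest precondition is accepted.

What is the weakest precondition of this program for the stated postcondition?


Working backward. After the program, the postcondition lim + 5 ≥ 6 must hold; in canonical form it is lim ≥ 1.
Before lim := 2*u + 6: 2*u ≥ -5
Then branch requires 2*u ≥ -5; else branch requires 2*u ≥ -5.
Before the if: ((2*lim ≠ -12 ↔ 3*lim + 2*u > 8) → 2*u ≥ -5) ∧ ((¬(2*lim ≠ -12 ↔ 3*lim + 2*u > 8)) → 2*u ≥ -5)
Before j := u + 3*lim + 3: ((2*lim ≠ -12 ↔ 3*lim + 2*u > 8) → 2*u ≥ -5) ∧ ((¬(2*lim ≠ -12 ↔ 3*lim + 2*u > 8)) → 2*u ≥ -5)
Before j := p - 3*u: ((2*lim ≠ -12 ↔ 3*lim + 2*u > 8) → 2*u ≥ -5) ∧ ((¬(2*lim ≠ -12 ↔ 3*lim + 2*u > 8)) → 2*u ≥ -5)
Answer: WP = ((2*lim ≠ -12 ↔ 3*lim + 2*u > 8) → 2*u ≥ -5) ∧ ((¬(2*lim ≠ -12 ↔ 3*lim + 2*u > 8)) → 2*u ≥ -5)


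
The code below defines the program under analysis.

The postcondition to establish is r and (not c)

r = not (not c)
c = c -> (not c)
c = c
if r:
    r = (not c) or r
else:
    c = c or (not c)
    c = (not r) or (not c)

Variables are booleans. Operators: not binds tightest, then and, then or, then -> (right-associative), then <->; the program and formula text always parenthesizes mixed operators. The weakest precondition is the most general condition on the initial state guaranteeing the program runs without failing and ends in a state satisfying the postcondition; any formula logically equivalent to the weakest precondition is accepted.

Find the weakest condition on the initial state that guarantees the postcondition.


Working backward. After the program, r and (not c) must hold.
Then branch requires ((not c) or r) and (not c); else branch requires r.
Before the if: (r -> (((not c) or r) and (not c))) and ((not r) -> r)
Before c := c: (r -> (((not c) or r) and (not c))) and ((not r) -> r)
Before c := c -> (not c): (r -> (((not (c -> (not c))) or r) and (not (c -> (not c))))) and ((not r) -> r)
Before r := not (not c): (c -> (((not (c -> (not c))) or c) and (not (c -> (not c))))) and ((not c) -> c)
Answer: WP = (c -> (((not (c -> (not c))) or c) and (not (c -> (not c))))) and ((not c) -> c)


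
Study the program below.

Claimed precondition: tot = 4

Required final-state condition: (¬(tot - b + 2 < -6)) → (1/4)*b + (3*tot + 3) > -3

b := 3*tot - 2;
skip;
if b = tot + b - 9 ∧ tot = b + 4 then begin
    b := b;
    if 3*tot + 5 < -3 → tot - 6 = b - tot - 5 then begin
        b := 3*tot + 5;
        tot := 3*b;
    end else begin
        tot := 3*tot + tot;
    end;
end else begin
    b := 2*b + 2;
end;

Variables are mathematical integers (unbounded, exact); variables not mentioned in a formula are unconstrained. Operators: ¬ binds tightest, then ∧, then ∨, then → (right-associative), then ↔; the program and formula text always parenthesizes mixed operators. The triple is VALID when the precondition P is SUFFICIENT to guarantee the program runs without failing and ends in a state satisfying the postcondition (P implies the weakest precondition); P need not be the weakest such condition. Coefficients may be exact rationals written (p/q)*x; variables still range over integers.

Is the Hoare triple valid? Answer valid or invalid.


Working backward. After the program, the postcondition (¬(tot - b + 2 < -6)) → (1/4)*b + (3*tot + 3) > -3 must hold; in canonical form it is (¬(tot < b - 8)) → (1/4)*b + 3*tot > -6.
Then branch requires ((3*tot < -8 → 2*tot = b + 1) → ((¬(6*tot < -18)) → (111/4)*tot > -209/4)) ∧ ((¬(3*tot < -8 → 2*tot = b + 1)) → ((¬(4*tot < b - 8)) → (1/4)*b + 12*tot > -6)); else branch requires (¬(tot < 2*b - 6)) → (1/2)*b + 3*tot > -13/2.
Before the if: ((tot = 9 ∧ tot = b + 4) → (((3*tot < -8 → 2*tot = b + 1) → ((¬(6*tot < -18)) → (111/4)*tot > -209/4)) ∧ ((¬(3*tot < -8 → 2*tot = b + 1)) → ((¬(4*tot < b - 8)) → (1/4)*b + 12*tot > -6)))) ∧ ((¬(tot = 9 ∧ tot = b + 4)) → ((¬(tot < 2*b - 6)) → (1/2)*b + 3*tot > -13/2))
Before skip: ((tot = 9 ∧ tot = b + 4) → (((3*tot < -8 → 2*tot = b + 1) → ((¬(6*tot < -18)) → (111/4)*tot > -209/4)) ∧ ((¬(3*tot < -8 → 2*tot = b + 1)) → ((¬(4*tot < b - 8)) → (1/4)*b + 12*tot > -6)))) ∧ ((¬(tot = 9 ∧ tot = b + 4)) → ((¬(tot < 2*b - 6)) → (1/2)*b + 3*tot > -13/2))
Before b := 3*tot - 2: ((tot = 9 ∧ 2*tot = -2) → (((3*tot < -8 → tot = 1) → ((¬(6*tot < -18)) → (111/4)*tot > -209/4)) ∧ ((¬(3*tot < -8 → tot = 1)) → ((¬(tot < -10)) → (51/4)*tot > -11/2)))) ∧ ((¬(tot = 9 ∧ 2*tot = -2)) → ((¬(5*tot > 10)) → (9/2)*tot > -11/2))
The weakest precondition is ((tot = 9 ∧ 2*tot = -2) → (((3*tot < -8 → tot = 1) → ((¬(6*tot < -18)) → (111/4)*tot > -209/4)) ∧ ((¬(3*tot < -8 → tot = 1)) → ((¬(tot < -10)) → (51/4)*tot > -11/2)))) ∧ ((¬(tot = 9 ∧ 2*tot = -2)) → ((¬(5*tot > 10)) → (9/2)*tot > -11/2)).
Check whether tot = 4 implies it.
Every state satisfying the precondition satisfies the weakest precondition: the implication holds.
Answer: valid


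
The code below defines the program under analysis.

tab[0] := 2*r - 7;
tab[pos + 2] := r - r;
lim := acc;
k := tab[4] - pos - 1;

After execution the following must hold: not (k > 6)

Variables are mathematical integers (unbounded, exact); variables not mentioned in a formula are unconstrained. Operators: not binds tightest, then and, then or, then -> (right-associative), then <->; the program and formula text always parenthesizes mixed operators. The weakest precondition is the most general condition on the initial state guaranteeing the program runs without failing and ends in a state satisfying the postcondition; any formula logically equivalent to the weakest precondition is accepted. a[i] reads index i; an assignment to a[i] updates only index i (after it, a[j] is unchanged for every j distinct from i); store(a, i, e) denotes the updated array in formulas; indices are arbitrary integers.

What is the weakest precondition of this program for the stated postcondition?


Working backward. After the program, not (k > 6) must hold.
Before k := tab[4] - pos - 1: not (tab[4] > pos + 7)
Before lim := acc: not (tab[4] > pos + 7)
Before tab[pos + 2] := r - r: not (store(tab, pos + 2, 0)[4] > pos + 7)
Before tab[0] := 2*r - 7: not (store(store(tab, 0, 2*r - 7), pos + 2, 0)[4] > pos + 7)
Answer: WP = not (store(store(tab, 0, 2*r - 7), pos + 2, 0)[4] > pos + 7)


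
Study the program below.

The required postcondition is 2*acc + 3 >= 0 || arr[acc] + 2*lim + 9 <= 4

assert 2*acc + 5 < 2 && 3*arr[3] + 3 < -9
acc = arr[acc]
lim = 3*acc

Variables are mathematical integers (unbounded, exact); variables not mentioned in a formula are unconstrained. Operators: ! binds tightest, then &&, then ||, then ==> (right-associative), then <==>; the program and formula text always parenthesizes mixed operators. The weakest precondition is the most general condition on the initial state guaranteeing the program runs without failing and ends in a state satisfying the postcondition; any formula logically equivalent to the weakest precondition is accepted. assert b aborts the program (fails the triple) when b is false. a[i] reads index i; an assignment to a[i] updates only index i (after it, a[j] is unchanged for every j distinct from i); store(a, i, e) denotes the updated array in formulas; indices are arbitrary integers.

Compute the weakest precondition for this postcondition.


Working backward. After the program, the postcondition 2*acc + 3 >= 0 || arr[acc] + 2*lim + 9 <= 4 must hold; in canonical form it is 2*acc >= -3 || arr[acc] + 2*lim <= -5.
Before lim := 3*acc: 2*acc >= -3 || arr[acc] + 6*acc <= -5
Before acc := arr[acc]: 2*arr[acc] >= -3 || arr[arr[acc]] + 6*arr[acc] <= -5
Before assert 2*acc + 5 < 2 && 3*arr[3] + 3 < -9: 2*acc < -3 && 3*arr[3] < -12 && (2*arr[acc] >= -3 || arr[arr[acc]] + 6*arr[acc] <= -5)
Answer: WP = 2*acc < -3 && 3*arr[3] < -12 && (2*arr[acc] >= -3 || arr[arr[acc]] + 6*arr[acc] <= -5)


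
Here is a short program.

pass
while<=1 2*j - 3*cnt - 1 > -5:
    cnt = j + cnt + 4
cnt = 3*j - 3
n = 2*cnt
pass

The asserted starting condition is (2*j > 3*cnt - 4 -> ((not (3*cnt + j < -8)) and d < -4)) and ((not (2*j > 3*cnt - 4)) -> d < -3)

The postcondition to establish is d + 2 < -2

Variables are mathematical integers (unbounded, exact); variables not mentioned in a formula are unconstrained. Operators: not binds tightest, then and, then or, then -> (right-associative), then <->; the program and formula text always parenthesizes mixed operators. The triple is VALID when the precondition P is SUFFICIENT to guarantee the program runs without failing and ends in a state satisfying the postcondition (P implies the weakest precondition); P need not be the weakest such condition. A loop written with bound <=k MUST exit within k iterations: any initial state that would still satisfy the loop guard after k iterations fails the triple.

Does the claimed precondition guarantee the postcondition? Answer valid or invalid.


Working backward. After the program, the postcondition d + 2 < -2 must hold; in canonical form it is d < -4.
Before skip: d < -4
Before n := 2*cnt: d < -4
Before cnt := 3*j - 3: d < -4
Before the loop (bound <=1), unroll the exhaustion recursion (WP_0 = exit-now case; WP_j = one more guarded iteration, up to j = 1):
  WP_0: (not (2*j > 3*cnt - 4)) and d < -4
  WP_1: (2*j > 3*cnt - 4 -> ((not (3*cnt + j < -8)) and d < -4)) and ((not (2*j > 3*cnt - 4)) -> d < -4)
So before the loop: (2*j > 3*cnt - 4 -> ((not (3*cnt + j < -8)) and d < -4)) and ((not (2*j > 3*cnt - 4)) -> d < -4)
Before skip: (2*j > 3*cnt - 4 -> ((not (3*cnt + j < -8)) and d < -4)) and ((not (2*j > 3*cnt - 4)) -> d < -4)
The weakest precondition is (2*j > 3*cnt - 4 -> ((not (3*cnt + j < -8)) and d < -4)) and ((not (2*j > 3*cnt - 4)) -> d < -4).
Check whether (2*j > 3*cnt - 4 -> ((not (3*cnt + j < -8)) and d < -4)) and ((not (2*j > 3*cnt - 4)) -> d < -3) implies it.
Countermodel: at the initial state cnt = 2, d = -4, j = 1, the precondition holds but the weakest precondition fails.
Answer: invalid


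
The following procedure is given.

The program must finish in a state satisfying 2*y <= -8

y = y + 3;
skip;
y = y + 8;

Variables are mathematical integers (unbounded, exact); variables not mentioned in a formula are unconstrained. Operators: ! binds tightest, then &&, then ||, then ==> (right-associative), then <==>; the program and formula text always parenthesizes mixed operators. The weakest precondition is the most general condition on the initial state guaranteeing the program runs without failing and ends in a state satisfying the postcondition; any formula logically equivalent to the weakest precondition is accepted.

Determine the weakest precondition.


Working backward. After the program, 2*y <= -8 must hold.
Before y := y + 8: 2*y <= -24
Before skip: 2*y <= -24
Before y := y + 3: 2*y <= -30
Answer: WP = 2*y <= -30


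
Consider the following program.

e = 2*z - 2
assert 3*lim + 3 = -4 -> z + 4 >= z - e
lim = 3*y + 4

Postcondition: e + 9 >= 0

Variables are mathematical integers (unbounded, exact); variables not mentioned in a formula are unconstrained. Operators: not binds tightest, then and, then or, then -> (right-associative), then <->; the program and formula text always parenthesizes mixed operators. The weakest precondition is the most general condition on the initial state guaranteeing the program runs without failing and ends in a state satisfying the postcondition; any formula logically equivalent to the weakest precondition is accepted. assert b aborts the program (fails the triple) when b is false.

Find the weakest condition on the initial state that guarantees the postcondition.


Working backward. After the program, the postcondition e + 9 >= 0 must hold; in canonical form it is e >= -9.
Before lim := 3*y + 4: e >= -9
Before assert 3*lim + 3 = -4 -> z + 4 >= z - e: (3*lim = -7 -> e >= -4) and e >= -9
Before e := 2*z - 2: (3*lim = -7 -> 2*z >= -2) and 2*z >= -7
Answer: WP = (3*lim = -7 -> 2*z >= -2) and 2*z >= -7


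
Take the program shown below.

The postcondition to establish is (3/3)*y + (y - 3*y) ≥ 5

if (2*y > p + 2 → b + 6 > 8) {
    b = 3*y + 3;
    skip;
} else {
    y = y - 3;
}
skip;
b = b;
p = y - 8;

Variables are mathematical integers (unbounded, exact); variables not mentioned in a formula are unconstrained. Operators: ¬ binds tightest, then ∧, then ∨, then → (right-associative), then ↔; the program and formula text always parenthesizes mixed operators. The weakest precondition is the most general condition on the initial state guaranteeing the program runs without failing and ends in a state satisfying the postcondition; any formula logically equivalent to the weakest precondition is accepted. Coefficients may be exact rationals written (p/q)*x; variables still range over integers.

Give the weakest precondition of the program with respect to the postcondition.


Working backward. After the program, the postcondition (3/3)*y + (y - 3*y) ≥ 5 must hold; in canonical form it is y ≤ -5.
Before p := y - 8: y ≤ -5
Before b := b: y ≤ -5
Before skip: y ≤ -5
Then branch requires y ≤ -5; else branch requires y ≤ -2.
Before the if: ((2*y > p + 2 → b > 2) → y ≤ -5) ∧ ((¬(2*y > p + 2 → b > 2)) → y ≤ -2)
Answer: WP = ((2*y > p + 2 → b > 2) → y ≤ -5) ∧ ((¬(2*y > p + 2 → b > 2)) → y ≤ -2)


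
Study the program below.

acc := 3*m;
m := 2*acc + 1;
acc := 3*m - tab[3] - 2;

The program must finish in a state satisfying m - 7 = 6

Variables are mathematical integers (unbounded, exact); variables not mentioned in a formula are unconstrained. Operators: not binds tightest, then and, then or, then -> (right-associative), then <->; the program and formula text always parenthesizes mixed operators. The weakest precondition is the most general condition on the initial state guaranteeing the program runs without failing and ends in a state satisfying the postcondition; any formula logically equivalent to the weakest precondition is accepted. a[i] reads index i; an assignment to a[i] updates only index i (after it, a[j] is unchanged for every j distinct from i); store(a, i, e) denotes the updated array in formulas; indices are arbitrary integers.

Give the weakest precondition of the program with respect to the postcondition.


Working backward. After the program, the postcondition m - 7 = 6 must hold; in canonical form it is m = 13.
Before acc := 3*m - tab[3] - 2: m = 13
Before m := 2*acc + 1: 2*acc = 12
Before acc := 3*m: 6*m = 12
Answer: WP = 6*m = 12


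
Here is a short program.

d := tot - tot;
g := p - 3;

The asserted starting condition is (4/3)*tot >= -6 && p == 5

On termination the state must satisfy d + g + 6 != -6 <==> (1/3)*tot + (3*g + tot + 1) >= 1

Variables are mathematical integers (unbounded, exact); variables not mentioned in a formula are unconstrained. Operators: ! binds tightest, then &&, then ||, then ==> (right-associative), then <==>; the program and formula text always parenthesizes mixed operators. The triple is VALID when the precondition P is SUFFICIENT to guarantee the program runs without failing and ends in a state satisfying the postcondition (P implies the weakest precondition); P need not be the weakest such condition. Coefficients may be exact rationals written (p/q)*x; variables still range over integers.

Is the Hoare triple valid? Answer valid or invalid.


Working backward. After the program, the postcondition d + g + 6 != -6 <==> (1/3)*tot + (3*g + tot + 1) >= 1 must hold; in canonical form it is d + g != -12 <==> 3*g + (4/3)*tot >= 0.
Before g := p - 3: d + p != -9 <==> 3*p + (4/3)*tot >= 9
Before d := tot - tot: p != -9 <==> 3*p + (4/3)*tot >= 9
The weakest precondition is p != -9 <==> 3*p + (4/3)*tot >= 9.
Check whether (4/3)*tot >= -6 && p == 5 implies it.
Every state satisfying the precondition satisfies the weakest precondition: the implication holds.
Answer: valid


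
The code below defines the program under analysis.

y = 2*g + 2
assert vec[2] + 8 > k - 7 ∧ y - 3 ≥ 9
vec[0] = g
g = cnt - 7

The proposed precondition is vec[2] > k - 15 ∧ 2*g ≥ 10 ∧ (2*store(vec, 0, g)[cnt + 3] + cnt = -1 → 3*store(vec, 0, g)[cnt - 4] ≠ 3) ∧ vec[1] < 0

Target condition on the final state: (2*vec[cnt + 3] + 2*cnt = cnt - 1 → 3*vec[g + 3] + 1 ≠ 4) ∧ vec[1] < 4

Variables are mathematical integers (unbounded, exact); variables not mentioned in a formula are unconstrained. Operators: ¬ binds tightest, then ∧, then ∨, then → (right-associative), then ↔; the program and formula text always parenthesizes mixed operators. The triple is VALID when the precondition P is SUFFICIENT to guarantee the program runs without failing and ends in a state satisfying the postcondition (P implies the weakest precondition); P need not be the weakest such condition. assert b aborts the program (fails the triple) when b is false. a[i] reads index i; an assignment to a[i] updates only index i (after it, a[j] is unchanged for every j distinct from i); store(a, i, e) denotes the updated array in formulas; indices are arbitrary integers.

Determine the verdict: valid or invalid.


Working backward. After the program, the postcondition (2*vec[cnt + 3] + 2*cnt = cnt - 1 → 3*vec[g + 3] + 1 ≠ 4) ∧ vec[1] < 4 must hold; in canonical form it is (2*vec[cnt + 3] + cnt = -1 → 3*vec[g + 3] ≠ 3) ∧ vec[1] < 4.
Before g := cnt - 7: (2*vec[cnt + 3] + cnt = -1 → 3*vec[cnt - 4] ≠ 3) ∧ vec[1] < 4
Before vec[0] := g: (2*store(vec, 0, g)[cnt + 3] + cnt = -1 → 3*store(vec, 0, g)[cnt - 4] ≠ 3) ∧ vec[1] < 4
Before assert vec[2] + 8 > k - 7 ∧ y - 3 ≥ 9: vec[2] > k - 15 ∧ y ≥ 12 ∧ (2*store(vec, 0, g)[cnt + 3] + cnt = -1 → 3*store(vec, 0, g)[cnt - 4] ≠ 3) ∧ vec[1] < 4
Before y := 2*g + 2: vec[2] > k - 15 ∧ 2*g ≥ 10 ∧ (2*store(vec, 0, g)[cnt + 3] + cnt = -1 → 3*store(vec, 0, g)[cnt - 4] ≠ 3) ∧ vec[1] < 4
The weakest precondition is vec[2] > k - 15 ∧ 2*g ≥ 10 ∧ (2*store(vec, 0, g)[cnt + 3] + cnt = -1 → 3*store(vec, 0, g)[cnt - 4] ≠ 3) ∧ vec[1] < 4.
Check whether vec[2] > k - 15 ∧ 2*g ≥ 10 ∧ (2*store(vec, 0, g)[cnt + 3] + cnt = -1 → 3*store(vec, 0, g)[cnt - 4] ≠ 3) ∧ vec[1] < 0 implies it.
Every state satisfying the precondition satisfies the weakest precondition: the implication holds.
Answer: valid


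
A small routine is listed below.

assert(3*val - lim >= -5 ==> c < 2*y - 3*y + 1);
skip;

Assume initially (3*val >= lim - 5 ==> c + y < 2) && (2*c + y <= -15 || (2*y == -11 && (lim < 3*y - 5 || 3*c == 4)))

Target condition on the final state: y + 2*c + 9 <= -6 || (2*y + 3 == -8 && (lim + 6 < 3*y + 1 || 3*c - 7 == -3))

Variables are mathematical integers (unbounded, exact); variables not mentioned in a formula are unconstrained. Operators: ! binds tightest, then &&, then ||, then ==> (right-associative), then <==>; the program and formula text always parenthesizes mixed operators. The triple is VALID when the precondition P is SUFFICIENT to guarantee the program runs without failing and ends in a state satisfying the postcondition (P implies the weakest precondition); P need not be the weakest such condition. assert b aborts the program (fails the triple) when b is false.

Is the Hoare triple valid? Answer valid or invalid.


Working backward. After the program, the postcondition y + 2*c + 9 <= -6 || (2*y + 3 == -8 && (lim + 6 < 3*y + 1 || 3*c - 7 == -3)) must hold; in canonical form it is 2*c + y <= -15 || (2*y == -11 && (lim < 3*y - 5 || 3*c == 4)).
Before skip: 2*c + y <= -15 || (2*y == -11 && (lim < 3*y - 5 || 3*c == 4))
Before assert 3*val - lim >= -5 ==> c < 2*y - 3*y + 1: (3*val >= lim - 5 ==> c + y < 1) && (2*c + y <= -15 || (2*y == -11 && (lim < 3*y - 5 || 3*c == 4)))
The weakest precondition is (3*val >= lim - 5 ==> c + y < 1) && (2*c + y <= -15 || (2*y == -11 && (lim < 3*y - 5 || 3*c == 4))).
Check whether (3*val >= lim - 5 ==> c + y < 2) && (2*c + y <= -15 || (2*y == -11 && (lim < 3*y - 5 || 3*c == 4))) implies it.
Countermodel: at the initial state c = -16, lim = 5, val = 0, y = 17, the precondition holds but the weakest precondition fails.
Answer: invalid


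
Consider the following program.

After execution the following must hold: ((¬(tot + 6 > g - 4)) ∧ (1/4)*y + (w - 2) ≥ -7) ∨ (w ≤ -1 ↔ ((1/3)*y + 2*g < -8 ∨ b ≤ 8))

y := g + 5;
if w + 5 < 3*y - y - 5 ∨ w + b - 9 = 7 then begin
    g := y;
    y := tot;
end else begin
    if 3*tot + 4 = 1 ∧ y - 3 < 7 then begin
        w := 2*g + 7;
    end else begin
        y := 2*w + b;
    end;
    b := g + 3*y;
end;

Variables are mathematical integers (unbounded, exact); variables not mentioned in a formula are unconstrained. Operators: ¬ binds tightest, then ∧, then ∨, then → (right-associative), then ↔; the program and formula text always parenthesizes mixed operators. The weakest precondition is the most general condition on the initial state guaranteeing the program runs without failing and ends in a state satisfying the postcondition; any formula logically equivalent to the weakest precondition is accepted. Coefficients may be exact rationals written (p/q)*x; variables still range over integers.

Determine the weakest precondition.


Working backward. After the program, the postcondition ((¬(tot + 6 > g - 4)) ∧ (1/4)*y + (w - 2) ≥ -7) ∨ (w ≤ -1 ↔ ((1/3)*y + 2*g < -8 ∨ b ≤ 8)) must hold; in canonical form it is ((¬(tot > g - 10)) ∧ w + (1/4)*y ≥ -5) ∨ (w ≤ -1 ↔ (2*g + (1/3)*y < -8 ∨ b ≤ 8)).
Then branch requires ((¬(tot > y - 10)) ∧ (1/4)*tot + w ≥ -5) ∨ (w ≤ -1 ↔ ((1/3)*tot + 2*y < -8 ∨ b ≤ 8)); else branch requires ((3*tot = -3 ∧ y < 10) → (((¬(tot > g - 10)) ∧ 2*g + (1/4)*y ≥ -12) ∨ (2*g ≤ -8 ↔ (2*g + (1/3)*y < -8 ∨ g + 3*y ≤ 8)))) ∧ ((¬(3*tot = -3 ∧ y < 10)) → (((¬(tot > g - 10)) ∧ (1/4)*b + (3/2)*w ≥ -5) ∨ (w ≤ -1 ↔ ((1/3)*b + 2*g + (2/3)*w < -8 ∨ 3*b + g + 6*w ≤ 8)))).
Before the if: ((w < 2*y - 10 ∨ b + w = 16) → (((¬(tot > y - 10)) ∧ (1/4)*tot + w ≥ -5) ∨ (w ≤ -1 ↔ ((1/3)*tot + 2*y < -8 ∨ b ≤ 8)))) ∧ ((¬(w < 2*y - 10 ∨ b + w = 16)) → (((3*tot = -3 ∧ y < 10) → (((¬(tot > g - 10)) ∧ 2*g + (1/4)*y ≥ -12) ∨ (2*g ≤ -8 ↔ (2*g + (1/3)*y < -8 ∨ g + 3*y ≤ 8)))) ∧ ((¬(3*tot = -3 ∧ y < 10)) → (((¬(tot > g - 10)) ∧ (1/4)*b + (3/2)*w ≥ -5) ∨ (w ≤ -1 ↔ ((1/3)*b + 2*g + (2/3)*w < -8 ∨ 3*b + g + 6*w ≤ 8))))))
Before y := g + 5: ((w < 2*g ∨ b + w = 16) → (((¬(tot > g - 5)) ∧ (1/4)*tot + w ≥ -5) ∨ (w ≤ -1 ↔ (2*g + (1/3)*tot < -18 ∨ b ≤ 8)))) ∧ ((¬(w < 2*g ∨ b + w = 16)) → (((3*tot = -3 ∧ g < 5) → (((¬(tot > g - 10)) ∧ (9/4)*g ≥ -53/4) ∨ (2*g ≤ -8 ↔ ((7/3)*g < -29/3 ∨ 4*g ≤ -7)))) ∧ ((¬(3*tot = -3 ∧ g < 5)) → (((¬(tot > g - 10)) ∧ (1/4)*b + (3/2)*w ≥ -5) ∨ (w ≤ -1 ↔ ((1/3)*b + 2*g + (2/3)*w < -8 ∨ 3*b + g + 6*w ≤ 8))))))
Answer: WP = ((w < 2*g ∨ b + w = 16) → (((¬(tot > g - 5)) ∧ (1/4)*tot + w ≥ -5) ∨ (w ≤ -1 ↔ (2*g + (1/3)*tot < -18 ∨ b ≤ 8)))) ∧ ((¬(w < 2*g ∨ b + w = 16)) → (((3*tot = -3 ∧ g < 5) → (((¬(tot > g - 10)) ∧ (9/4)*g ≥ -53/4) ∨ (2*g ≤ -8 ↔ ((7/3)*g < -29/3 ∨ 4*g ≤ -7)))) ∧ ((¬(3*tot = -3 ∧ g < 5)) → (((¬(tot > g - 10)) ∧ (1/4)*b + (3/2)*w ≥ -5) ∨ (w ≤ -1 ↔ ((1/3)*b + 2*g + (2/3)*w < -8 ∨ 3*b + g + 6*w ≤ 8))))))
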